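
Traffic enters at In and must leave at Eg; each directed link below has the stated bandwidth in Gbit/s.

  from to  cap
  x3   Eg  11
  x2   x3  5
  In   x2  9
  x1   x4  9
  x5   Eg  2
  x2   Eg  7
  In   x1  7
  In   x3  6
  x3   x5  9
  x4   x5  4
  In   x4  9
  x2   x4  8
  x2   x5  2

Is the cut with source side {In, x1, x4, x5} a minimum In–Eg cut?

Yes — it is a minimum cut (capacity 17).

Given cut capacity: 9 + 6 + 2 = 17.
Augment In→x2→Eg: bottleneck 7, flow now 7.
Augment In→x3→Eg: bottleneck 6, flow now 13.
Augment In→x2→x3→Eg: bottleneck 2, flow now 15.
Augment In→x4→x5→Eg: bottleneck 2, flow now 17.
No augmenting path remains; maximum flow = 17.
Cut capacity 17 equals the max flow, so it is a minimum cut.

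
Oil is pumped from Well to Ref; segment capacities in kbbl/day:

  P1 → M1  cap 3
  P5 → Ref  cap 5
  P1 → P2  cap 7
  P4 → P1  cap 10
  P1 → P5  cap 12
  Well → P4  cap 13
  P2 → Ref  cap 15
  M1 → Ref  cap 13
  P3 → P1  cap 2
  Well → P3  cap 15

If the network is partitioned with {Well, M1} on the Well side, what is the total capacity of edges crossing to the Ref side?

41

Edges leaving {Well, M1}: Well→P3 (15), Well→P4 (13), M1→Ref (13).
Cut capacity = 15 + 13 + 13 = 41.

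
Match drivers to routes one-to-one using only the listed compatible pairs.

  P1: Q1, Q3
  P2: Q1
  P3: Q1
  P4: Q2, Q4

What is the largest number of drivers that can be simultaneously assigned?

Unit-capacity flow: source→left, listed edges, right→sink; max matching = max flow.
Augmenting path P1→Q1 (+1); matched 1.
Augmenting path P4→Q2 (+1); matched 2.
Augmenting path P2→Q1→P1→Q3 (+1); matched 3.
No augmenting path remains; maximum matching = 3.
König certificate: {P1, P4, Q1} is a vertex cover of size 3 (every listed pair touches it), so no matching can be larger.

3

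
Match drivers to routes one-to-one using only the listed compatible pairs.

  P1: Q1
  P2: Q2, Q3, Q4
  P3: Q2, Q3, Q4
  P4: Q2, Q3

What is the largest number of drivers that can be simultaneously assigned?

Unit-capacity flow: source→left, listed edges, right→sink; max matching = max flow.
Augmenting path P1→Q1 (+1); matched 1.
Augmenting path P2→Q2 (+1); matched 2.
Augmenting path P3→Q3 (+1); matched 3.
Augmenting path P4→Q2→P2→Q4 (+1); matched 4.
No augmenting path remains; maximum matching = 4.
König certificate: {P1, P2, P3, P4} is a vertex cover of size 4 (every listed pair touches it), so no matching can be larger.

4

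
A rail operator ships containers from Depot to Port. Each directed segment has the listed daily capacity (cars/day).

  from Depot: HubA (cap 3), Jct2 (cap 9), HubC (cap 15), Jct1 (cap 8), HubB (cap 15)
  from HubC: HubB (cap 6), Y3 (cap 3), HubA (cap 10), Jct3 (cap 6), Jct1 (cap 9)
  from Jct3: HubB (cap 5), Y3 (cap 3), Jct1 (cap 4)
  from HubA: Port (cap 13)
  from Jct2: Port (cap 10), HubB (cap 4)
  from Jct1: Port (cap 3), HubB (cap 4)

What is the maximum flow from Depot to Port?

Augment Depot→HubA→Port: bottleneck 3, flow now 3.
Augment Depot→Jct2→Port: bottleneck 9, flow now 12.
Augment Depot→Jct1→Port: bottleneck 3, flow now 15.
Augment Depot→HubC→HubA→Port: bottleneck 10, flow now 25.
No augmenting path remains; maximum flow = 25.
In the residual graph, reachable from Depot: {Depot, HubC, Jct3, Y3, Jct1, HubB}.
Min-cut edges: Depot→HubA (3), Depot→Jct2 (9), HubC→HubA (10), Jct1→Port (3); capacity 3 + 9 + 10 + 3 = 25.
This cut is saturated, so no flow can exceed 25.

25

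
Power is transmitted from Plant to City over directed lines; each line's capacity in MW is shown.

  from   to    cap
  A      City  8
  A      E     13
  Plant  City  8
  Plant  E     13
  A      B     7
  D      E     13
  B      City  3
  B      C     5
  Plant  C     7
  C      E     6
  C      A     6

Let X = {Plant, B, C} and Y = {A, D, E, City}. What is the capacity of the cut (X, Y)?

Edges leaving {Plant, B, C}: Plant→E (13), Plant→City (8), B→City (3), C→A (6), C→E (6).
Cut capacity = 13 + 8 + 3 + 6 + 6 = 36.

36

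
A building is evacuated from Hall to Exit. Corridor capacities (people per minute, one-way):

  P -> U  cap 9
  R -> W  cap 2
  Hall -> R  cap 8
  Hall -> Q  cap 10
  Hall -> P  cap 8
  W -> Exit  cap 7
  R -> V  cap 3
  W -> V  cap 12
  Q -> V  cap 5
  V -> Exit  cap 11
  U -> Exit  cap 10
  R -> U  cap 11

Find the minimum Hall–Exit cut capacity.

Augment Hall→P→U→Exit: bottleneck 8, flow now 8.
Augment Hall→Q→V→Exit: bottleneck 5, flow now 13.
Augment Hall→R→U→Exit: bottleneck 2, flow now 15.
Augment Hall→R→V→Exit: bottleneck 3, flow now 18.
Augment Hall→R→W→Exit: bottleneck 2, flow now 20.
No augmenting path remains; maximum flow = 20.
By max-flow min-cut, the minimum cut capacity equals the max flow.
In the residual graph, reachable from Hall: {Hall, P, Q, R, U}.
Min-cut edges: Q→V (5), R→V (3), R→W (2), U→Exit (10); capacity 5 + 3 + 2 + 10 = 20.

20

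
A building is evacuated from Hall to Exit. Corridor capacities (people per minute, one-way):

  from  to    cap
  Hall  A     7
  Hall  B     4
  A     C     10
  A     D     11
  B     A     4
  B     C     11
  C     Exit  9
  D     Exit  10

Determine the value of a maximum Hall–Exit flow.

11

Augment Hall→A→C→Exit: bottleneck 7, flow now 7.
Augment Hall→B→C→Exit: bottleneck 2, flow now 9.
Augment Hall→B→A→D→Exit: bottleneck 2, flow now 11.
No augmenting path remains; maximum flow = 11.
In the residual graph, reachable from Hall: {Hall}.
Min-cut edges: Hall→A (7), Hall→B (4); capacity 7 + 4 = 11.
This cut is saturated, so no flow can exceed 11.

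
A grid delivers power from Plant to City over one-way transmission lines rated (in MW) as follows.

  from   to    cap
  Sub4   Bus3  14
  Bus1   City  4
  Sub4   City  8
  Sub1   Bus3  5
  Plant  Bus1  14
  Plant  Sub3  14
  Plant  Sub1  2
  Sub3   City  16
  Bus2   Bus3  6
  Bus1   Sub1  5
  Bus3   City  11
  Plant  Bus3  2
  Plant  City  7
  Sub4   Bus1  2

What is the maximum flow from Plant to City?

Augment Plant→City: bottleneck 7, flow now 7.
Augment Plant→Sub3→City: bottleneck 14, flow now 21.
Augment Plant→Bus1→City: bottleneck 4, flow now 25.
Augment Plant→Bus3→City: bottleneck 2, flow now 27.
Augment Plant→Sub1→Bus3→City: bottleneck 2, flow now 29.
Augment Plant→Bus1→Sub1→Bus3→City: bottleneck 3, flow now 32.
No augmenting path remains; maximum flow = 32.
In the residual graph, reachable from Plant: {Plant, Bus1, Sub1}.
Min-cut edges: Plant→Sub3 (14), Plant→Bus3 (2), Plant→City (7), Bus1→City (4), Sub1→Bus3 (5); capacity 14 + 2 + 7 + 4 + 5 = 32.
This cut is saturated, so no flow can exceed 32.

32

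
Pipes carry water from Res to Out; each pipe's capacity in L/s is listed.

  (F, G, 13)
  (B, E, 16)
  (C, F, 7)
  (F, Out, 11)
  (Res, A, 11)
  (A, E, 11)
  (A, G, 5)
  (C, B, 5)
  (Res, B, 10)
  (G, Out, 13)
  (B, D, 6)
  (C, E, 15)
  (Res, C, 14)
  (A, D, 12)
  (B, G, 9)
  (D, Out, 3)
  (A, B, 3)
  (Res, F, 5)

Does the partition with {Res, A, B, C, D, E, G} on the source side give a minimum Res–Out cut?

No — its capacity is 28, but the minimum cut has capacity 27.

Given cut capacity: 5 + 7 + 3 + 13 = 28.
Augment Res→F→Out: bottleneck 5, flow now 5.
Augment Res→A→D→Out: bottleneck 3, flow now 8.
Augment Res→A→G→Out: bottleneck 5, flow now 13.
Augment Res→B→G→Out: bottleneck 8, flow now 21.
Augment Res→C→F→Out: bottleneck 6, flow now 27.
No augmenting path remains; maximum flow = 27.
In the residual graph, reachable from Res: {Res, A, B, C, D, E, F, G}.
Min-cut edges: D→Out (3), F→Out (11), G→Out (13); capacity 3 + 11 + 13 = 27.
Cut capacity 28 exceeds the max flow 27, so it is not minimum.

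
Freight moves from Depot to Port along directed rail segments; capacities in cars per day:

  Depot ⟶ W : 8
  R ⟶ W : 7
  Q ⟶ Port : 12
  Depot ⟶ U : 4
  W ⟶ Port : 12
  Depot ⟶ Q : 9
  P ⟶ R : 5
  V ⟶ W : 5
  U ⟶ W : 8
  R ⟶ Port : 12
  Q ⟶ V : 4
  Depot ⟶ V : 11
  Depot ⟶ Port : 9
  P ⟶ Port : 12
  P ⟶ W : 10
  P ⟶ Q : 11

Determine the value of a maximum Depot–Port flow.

30

Augment Depot→Port: bottleneck 9, flow now 9.
Augment Depot→Q→Port: bottleneck 9, flow now 18.
Augment Depot→W→Port: bottleneck 8, flow now 26.
Augment Depot→U→W→Port: bottleneck 4, flow now 30.
No augmenting path remains; maximum flow = 30.
In the residual graph, reachable from Depot: {Depot, U, V, W}.
Min-cut edges: Depot→Q (9), Depot→Port (9), W→Port (12); capacity 9 + 9 + 12 = 30.
This cut is saturated, so no flow can exceed 30.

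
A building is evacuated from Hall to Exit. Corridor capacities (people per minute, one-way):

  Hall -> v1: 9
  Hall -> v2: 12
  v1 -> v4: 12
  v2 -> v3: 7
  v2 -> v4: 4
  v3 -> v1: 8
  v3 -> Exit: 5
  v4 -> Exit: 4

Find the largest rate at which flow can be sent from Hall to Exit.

9

Augment Hall→v1→v4→Exit: bottleneck 4, flow now 4.
Augment Hall→v2→v3→Exit: bottleneck 5, flow now 9.
No augmenting path remains; maximum flow = 9.
In the residual graph, reachable from Hall: {Hall, v1, v2, v3, v4}.
Min-cut edges: v3→Exit (5), v4→Exit (4); capacity 5 + 4 = 9.
This cut is saturated, so no flow can exceed 9.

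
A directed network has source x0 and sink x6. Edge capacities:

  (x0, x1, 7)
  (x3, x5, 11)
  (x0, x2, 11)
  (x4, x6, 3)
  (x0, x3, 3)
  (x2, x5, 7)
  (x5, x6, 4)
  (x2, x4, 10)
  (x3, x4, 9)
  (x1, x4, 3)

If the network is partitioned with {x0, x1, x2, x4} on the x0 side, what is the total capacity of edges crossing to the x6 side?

13

Edges leaving {x0, x1, x2, x4}: x0→x3 (3), x2→x5 (7), x4→x6 (3).
Cut capacity = 3 + 7 + 3 = 13.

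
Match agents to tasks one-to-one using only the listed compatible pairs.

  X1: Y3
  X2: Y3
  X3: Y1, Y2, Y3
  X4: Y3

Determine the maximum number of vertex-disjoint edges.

Unit-capacity flow: source→left, listed edges, right→sink; max matching = max flow.
Augmenting path X1→Y3 (+1); matched 1.
Augmenting path X3→Y1 (+1); matched 2.
No augmenting path remains; maximum matching = 2.
König certificate: {X3, Y3} is a vertex cover of size 2 (every listed pair touches it), so no matching can be larger.

2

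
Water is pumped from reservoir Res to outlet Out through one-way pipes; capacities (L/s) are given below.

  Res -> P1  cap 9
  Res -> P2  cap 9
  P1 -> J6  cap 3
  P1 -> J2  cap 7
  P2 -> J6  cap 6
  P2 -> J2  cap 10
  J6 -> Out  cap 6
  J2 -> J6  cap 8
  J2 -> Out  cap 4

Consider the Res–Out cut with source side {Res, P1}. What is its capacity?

Edges leaving {Res, P1}: Res→P2 (9), P1→J6 (3), P1→J2 (7).
Cut capacity = 9 + 3 + 7 = 19.

19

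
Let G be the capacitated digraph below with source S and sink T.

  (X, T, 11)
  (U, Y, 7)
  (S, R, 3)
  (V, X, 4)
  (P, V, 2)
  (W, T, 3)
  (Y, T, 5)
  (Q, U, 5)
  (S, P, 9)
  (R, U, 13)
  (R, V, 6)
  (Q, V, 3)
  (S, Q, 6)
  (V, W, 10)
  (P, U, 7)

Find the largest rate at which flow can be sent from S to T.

12

Augment S→P→U→Y→T: bottleneck 5, flow now 5.
Augment S→P→V→W→T: bottleneck 2, flow now 7.
Augment S→Q→V→W→T: bottleneck 1, flow now 8.
Augment S→Q→V→X→T: bottleneck 2, flow now 10.
Augment S→R→V→X→T: bottleneck 2, flow now 12.
No augmenting path remains; maximum flow = 12.
In the residual graph, reachable from S: {S, P, Q, R, U, V, W, Y}.
Min-cut edges: V→X (4), W→T (3), Y→T (5); capacity 4 + 3 + 5 = 12.
This cut is saturated, so no flow can exceed 12.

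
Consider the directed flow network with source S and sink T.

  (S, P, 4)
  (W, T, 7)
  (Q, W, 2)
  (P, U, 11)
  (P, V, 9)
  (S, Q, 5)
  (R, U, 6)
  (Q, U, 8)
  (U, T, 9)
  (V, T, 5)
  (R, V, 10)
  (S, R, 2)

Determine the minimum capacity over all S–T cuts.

Augment S→P→U→T: bottleneck 4, flow now 4.
Augment S→Q→U→T: bottleneck 5, flow now 9.
Augment S→R→V→T: bottleneck 2, flow now 11.
No augmenting path remains; maximum flow = 11.
By max-flow min-cut, the minimum cut capacity equals the max flow.
In the residual graph, reachable from S: {S}.
Min-cut edges: S→P (4), S→Q (5), S→R (2); capacity 4 + 5 + 2 = 11.

11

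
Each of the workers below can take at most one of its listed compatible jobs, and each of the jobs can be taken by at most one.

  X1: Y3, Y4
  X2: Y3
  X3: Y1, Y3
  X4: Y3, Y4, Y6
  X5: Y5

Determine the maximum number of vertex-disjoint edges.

Unit-capacity flow: source→left, listed edges, right→sink; max matching = max flow.
Augmenting path X1→Y3 (+1); matched 1.
Augmenting path X3→Y1 (+1); matched 2.
Augmenting path X4→Y4 (+1); matched 3.
Augmenting path X5→Y5 (+1); matched 4.
Augmenting path X2→Y3→X1→Y4→X4→Y6 (+1); matched 5.
No augmenting path remains; maximum matching = 5.
König certificate: {X1, X2, X3, X4, X5} is a vertex cover of size 5 (every listed pair touches it), so no matching can be larger.

5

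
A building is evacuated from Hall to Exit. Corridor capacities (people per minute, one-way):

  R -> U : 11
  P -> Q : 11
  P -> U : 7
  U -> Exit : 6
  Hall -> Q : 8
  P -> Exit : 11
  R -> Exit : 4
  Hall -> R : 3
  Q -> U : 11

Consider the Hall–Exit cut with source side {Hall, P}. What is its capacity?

40

Edges leaving {Hall, P}: Hall→Q (8), Hall→R (3), P→Q (11), P→U (7), P→Exit (11).
Cut capacity = 8 + 3 + 11 + 7 + 11 = 40.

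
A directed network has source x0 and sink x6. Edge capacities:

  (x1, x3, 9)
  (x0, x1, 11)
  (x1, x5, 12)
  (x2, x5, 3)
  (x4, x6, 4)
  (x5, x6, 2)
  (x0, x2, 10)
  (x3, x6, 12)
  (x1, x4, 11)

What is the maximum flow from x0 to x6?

Augment x0→x1→x3→x6: bottleneck 9, flow now 9.
Augment x0→x1→x4→x6: bottleneck 2, flow now 11.
Augment x0→x2→x5→x6: bottleneck 2, flow now 13.
No augmenting path remains; maximum flow = 13.
In the residual graph, reachable from x0: {x0, x2, x5}.
Min-cut edges: x0→x1 (11), x5→x6 (2); capacity 11 + 2 = 13.
This cut is saturated, so no flow can exceed 13.

13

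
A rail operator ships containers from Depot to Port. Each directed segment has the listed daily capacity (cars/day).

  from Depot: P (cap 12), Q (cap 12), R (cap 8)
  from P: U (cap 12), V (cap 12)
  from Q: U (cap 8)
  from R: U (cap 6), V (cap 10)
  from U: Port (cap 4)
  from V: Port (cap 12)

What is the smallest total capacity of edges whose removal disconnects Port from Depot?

Augment Depot→P→U→Port: bottleneck 4, flow now 4.
Augment Depot→P→V→Port: bottleneck 8, flow now 12.
Augment Depot→R→V→Port: bottleneck 4, flow now 16.
No augmenting path remains; maximum flow = 16.
By max-flow min-cut, the minimum cut capacity equals the max flow.
In the residual graph, reachable from Depot: {Depot, P, Q, R, U, V}.
Min-cut edges: U→Port (4), V→Port (12); capacity 4 + 12 = 16.

16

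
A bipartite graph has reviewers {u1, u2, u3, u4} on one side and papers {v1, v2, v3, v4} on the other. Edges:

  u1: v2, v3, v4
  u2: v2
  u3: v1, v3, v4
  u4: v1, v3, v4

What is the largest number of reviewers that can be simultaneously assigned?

Unit-capacity flow: source→left, listed edges, right→sink; max matching = max flow.
Augmenting path u1→v2 (+1); matched 1.
Augmenting path u3→v1 (+1); matched 2.
Augmenting path u4→v3 (+1); matched 3.
Augmenting path u2→v2→u1→v4 (+1); matched 4.
No augmenting path remains; maximum matching = 4.
König certificate: {u1, u2, u3, u4} is a vertex cover of size 4 (every listed pair touches it), so no matching can be larger.

4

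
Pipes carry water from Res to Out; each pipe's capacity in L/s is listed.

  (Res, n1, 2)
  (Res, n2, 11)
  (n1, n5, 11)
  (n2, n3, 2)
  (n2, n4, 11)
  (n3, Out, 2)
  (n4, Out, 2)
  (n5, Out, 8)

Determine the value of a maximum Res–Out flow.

6

Augment Res→n1→n5→Out: bottleneck 2, flow now 2.
Augment Res→n2→n3→Out: bottleneck 2, flow now 4.
Augment Res→n2→n4→Out: bottleneck 2, flow now 6.
No augmenting path remains; maximum flow = 6.
In the residual graph, reachable from Res: {Res, n2, n4}.
Min-cut edges: Res→n1 (2), n2→n3 (2), n4→Out (2); capacity 2 + 2 + 2 = 6.
This cut is saturated, so no flow can exceed 6.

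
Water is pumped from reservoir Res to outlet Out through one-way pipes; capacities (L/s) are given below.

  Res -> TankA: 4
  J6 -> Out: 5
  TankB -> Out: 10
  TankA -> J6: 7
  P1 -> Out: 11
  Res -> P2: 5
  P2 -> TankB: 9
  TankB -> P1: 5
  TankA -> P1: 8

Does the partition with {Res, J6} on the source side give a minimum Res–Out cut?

No — its capacity is 14, but the minimum cut has capacity 9.

Given cut capacity: 5 + 4 + 5 = 14.
Augment Res→P2→TankB→Out: bottleneck 5, flow now 5.
Augment Res→TankA→J6→Out: bottleneck 4, flow now 9.
No augmenting path remains; maximum flow = 9.
In the residual graph, reachable from Res: {Res}.
Min-cut edges: Res→P2 (5), Res→TankA (4); capacity 5 + 4 = 9.
Cut capacity 14 exceeds the max flow 9, so it is not minimum.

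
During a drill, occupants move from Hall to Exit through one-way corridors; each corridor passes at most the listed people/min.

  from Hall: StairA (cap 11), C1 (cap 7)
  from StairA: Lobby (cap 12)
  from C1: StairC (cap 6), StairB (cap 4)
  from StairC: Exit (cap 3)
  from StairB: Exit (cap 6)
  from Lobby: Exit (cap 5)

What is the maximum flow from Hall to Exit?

12

Augment Hall→StairA→Lobby→Exit: bottleneck 5, flow now 5.
Augment Hall→C1→StairC→Exit: bottleneck 3, flow now 8.
Augment Hall→C1→StairB→Exit: bottleneck 4, flow now 12.
No augmenting path remains; maximum flow = 12.
In the residual graph, reachable from Hall: {Hall, StairA, Lobby}.
Min-cut edges: Hall→C1 (7), Lobby→Exit (5); capacity 7 + 5 = 12.
This cut is saturated, so no flow can exceed 12.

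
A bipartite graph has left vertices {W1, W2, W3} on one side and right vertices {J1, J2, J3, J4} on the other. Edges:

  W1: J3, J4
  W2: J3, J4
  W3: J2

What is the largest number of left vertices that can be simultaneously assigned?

3

Unit-capacity flow: source→left, listed edges, right→sink; max matching = max flow.
Augmenting path W1→J3 (+1); matched 1.
Augmenting path W2→J4 (+1); matched 2.
Augmenting path W3→J2 (+1); matched 3.
No augmenting path remains; maximum matching = 3.
König certificate: {W1, W2, W3} is a vertex cover of size 3 (every listed pair touches it), so no matching can be larger.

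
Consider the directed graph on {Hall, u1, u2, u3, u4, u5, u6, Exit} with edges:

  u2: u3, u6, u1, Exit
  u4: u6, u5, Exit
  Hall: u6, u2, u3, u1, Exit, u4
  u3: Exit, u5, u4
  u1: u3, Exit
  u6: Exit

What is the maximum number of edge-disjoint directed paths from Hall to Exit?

Assign every edge capacity 1; by Menger, the answer equals the max flow.
Path Hall→Exit (+1); total 1.
Path Hall→u1→Exit (+1); total 2.
Path Hall→u2→Exit (+1); total 3.
Path Hall→u3→Exit (+1); total 4.
Path Hall→u4→Exit (+1); total 5.
Path Hall→u6→Exit (+1); total 6.
No residual Hall→Exit path; max flow = 6.
Certifying cut of size 6: {Hall→Exit, Hall→u1, Hall→u2, Hall→u3, Hall→u4, Hall→u6}.

6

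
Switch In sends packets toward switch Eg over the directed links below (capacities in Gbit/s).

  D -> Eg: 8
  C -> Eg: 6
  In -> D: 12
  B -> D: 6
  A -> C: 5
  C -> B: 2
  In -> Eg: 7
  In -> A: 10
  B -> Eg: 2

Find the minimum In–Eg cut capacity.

Augment In→Eg: bottleneck 7, flow now 7.
Augment In→D→Eg: bottleneck 8, flow now 15.
Augment In→A→C→Eg: bottleneck 5, flow now 20.
No augmenting path remains; maximum flow = 20.
By max-flow min-cut, the minimum cut capacity equals the max flow.
In the residual graph, reachable from In: {In, A, D}.
Min-cut edges: In→Eg (7), A→C (5), D→Eg (8); capacity 7 + 5 + 8 = 20.

20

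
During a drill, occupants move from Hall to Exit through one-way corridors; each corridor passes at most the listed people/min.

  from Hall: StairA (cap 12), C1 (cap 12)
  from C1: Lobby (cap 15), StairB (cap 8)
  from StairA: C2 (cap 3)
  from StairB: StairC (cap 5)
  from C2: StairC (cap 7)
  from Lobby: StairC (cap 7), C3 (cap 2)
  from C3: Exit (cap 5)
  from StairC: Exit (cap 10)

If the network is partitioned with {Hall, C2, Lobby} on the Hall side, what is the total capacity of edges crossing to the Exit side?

Edges leaving {Hall, C2, Lobby}: Hall→C1 (12), Hall→StairA (12), C2→StairC (7), Lobby→C3 (2), Lobby→StairC (7).
Cut capacity = 12 + 12 + 7 + 2 + 7 = 40.

40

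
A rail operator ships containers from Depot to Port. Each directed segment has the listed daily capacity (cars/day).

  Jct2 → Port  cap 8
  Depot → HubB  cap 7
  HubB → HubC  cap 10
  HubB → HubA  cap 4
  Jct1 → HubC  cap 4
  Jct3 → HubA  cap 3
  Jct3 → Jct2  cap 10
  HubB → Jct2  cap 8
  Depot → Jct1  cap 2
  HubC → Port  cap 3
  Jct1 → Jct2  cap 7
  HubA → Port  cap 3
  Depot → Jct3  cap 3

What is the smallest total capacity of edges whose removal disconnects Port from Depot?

Augment Depot→HubB→Jct2→Port: bottleneck 7, flow now 7.
Augment Depot→Jct1→Jct2→Port: bottleneck 1, flow now 8.
Augment Depot→Jct1→HubC→Port: bottleneck 1, flow now 9.
Augment Depot→Jct3→HubA→Port: bottleneck 3, flow now 12.
No augmenting path remains; maximum flow = 12.
By max-flow min-cut, the minimum cut capacity equals the max flow.
In the residual graph, reachable from Depot: {Depot}.
Min-cut edges: Depot→HubB (7), Depot→Jct1 (2), Depot→Jct3 (3); capacity 7 + 2 + 3 = 12.

12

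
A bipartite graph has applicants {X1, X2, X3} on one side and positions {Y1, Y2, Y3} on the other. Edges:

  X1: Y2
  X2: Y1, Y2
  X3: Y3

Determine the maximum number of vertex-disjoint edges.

3

Unit-capacity flow: source→left, listed edges, right→sink; max matching = max flow.
Augmenting path X1→Y2 (+1); matched 1.
Augmenting path X2→Y1 (+1); matched 2.
Augmenting path X3→Y3 (+1); matched 3.
No augmenting path remains; maximum matching = 3.
König certificate: {X1, X2, X3} is a vertex cover of size 3 (every listed pair touches it), so no matching can be larger.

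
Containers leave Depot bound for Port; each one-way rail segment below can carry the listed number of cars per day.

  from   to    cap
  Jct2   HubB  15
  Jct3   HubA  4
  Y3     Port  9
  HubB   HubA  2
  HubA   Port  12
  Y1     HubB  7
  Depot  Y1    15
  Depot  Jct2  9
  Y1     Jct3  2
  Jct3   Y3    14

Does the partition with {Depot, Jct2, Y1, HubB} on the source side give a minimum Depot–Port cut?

Given cut capacity: 2 + 2 = 4.
Augment Depot→Jct2→HubB→HubA→Port: bottleneck 2, flow now 2.
Augment Depot→Y1→Jct3→Y3→Port: bottleneck 2, flow now 4.
No augmenting path remains; maximum flow = 4.
Cut capacity 4 equals the max flow, so it is a minimum cut.

Yes — it is a minimum cut (capacity 4).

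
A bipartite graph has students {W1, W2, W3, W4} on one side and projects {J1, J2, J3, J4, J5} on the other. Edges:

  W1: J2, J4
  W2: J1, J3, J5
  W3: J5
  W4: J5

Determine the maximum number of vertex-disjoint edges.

Unit-capacity flow: source→left, listed edges, right→sink; max matching = max flow.
Augmenting path W1→J2 (+1); matched 1.
Augmenting path W2→J1 (+1); matched 2.
Augmenting path W3→J5 (+1); matched 3.
No augmenting path remains; maximum matching = 3.
König certificate: {W1, W2, J5} is a vertex cover of size 3 (every listed pair touches it), so no matching can be larger.

3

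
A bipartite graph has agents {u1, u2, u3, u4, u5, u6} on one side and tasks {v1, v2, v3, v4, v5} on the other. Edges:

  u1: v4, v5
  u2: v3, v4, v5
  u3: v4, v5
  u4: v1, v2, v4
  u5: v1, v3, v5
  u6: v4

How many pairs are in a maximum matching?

Unit-capacity flow: source→left, listed edges, right→sink; max matching = max flow.
Augmenting path u1→v4 (+1); matched 1.
Augmenting path u2→v3 (+1); matched 2.
Augmenting path u3→v5 (+1); matched 3.
Augmenting path u4→v1 (+1); matched 4.
Augmenting path u5→v1→u4→v2 (+1); matched 5.
No augmenting path remains; maximum matching = 5.
König certificate: {u2, u4, u5, v4, v5} is a vertex cover of size 5 (every listed pair touches it), so no matching can be larger.

5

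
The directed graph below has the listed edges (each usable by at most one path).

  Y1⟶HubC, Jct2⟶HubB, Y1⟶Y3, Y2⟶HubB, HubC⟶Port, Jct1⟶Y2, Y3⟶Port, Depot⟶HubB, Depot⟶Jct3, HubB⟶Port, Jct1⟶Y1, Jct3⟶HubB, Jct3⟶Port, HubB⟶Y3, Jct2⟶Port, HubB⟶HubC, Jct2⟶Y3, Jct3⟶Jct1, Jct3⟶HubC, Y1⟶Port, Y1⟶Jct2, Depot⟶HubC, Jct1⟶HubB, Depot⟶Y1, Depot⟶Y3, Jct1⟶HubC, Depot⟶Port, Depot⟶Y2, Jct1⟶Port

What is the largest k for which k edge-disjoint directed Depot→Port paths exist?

6

Assign every edge capacity 1; by Menger, the answer equals the max flow.
Path Depot→Port (+1); total 1.
Path Depot→Jct3→Port (+1); total 2.
Path Depot→Y1→Port (+1); total 3.
Path Depot→HubB→Port (+1); total 4.
Path Depot→Y3→Port (+1); total 5.
Path Depot→HubC→Port (+1); total 6.
No residual Depot→Port path; max flow = 6.
Certifying cut of size 6: {Depot→Jct3, Depot→Port, Depot→Y1, HubB→Port, HubC→Port, Y3→Port}.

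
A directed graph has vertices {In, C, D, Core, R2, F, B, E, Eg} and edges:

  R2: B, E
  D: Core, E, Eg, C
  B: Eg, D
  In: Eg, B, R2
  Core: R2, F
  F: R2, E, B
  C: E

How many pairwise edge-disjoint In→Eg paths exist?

Assign every edge capacity 1; by Menger, the answer equals the max flow.
Path In→Eg (+1); total 1.
Path In→B→Eg (+1); total 2.
Path In→R2→B→D→Eg (+1); total 3.
No residual In→Eg path; max flow = 3.
Certifying cut of size 3: {In→B, In→Eg, In→R2}.

3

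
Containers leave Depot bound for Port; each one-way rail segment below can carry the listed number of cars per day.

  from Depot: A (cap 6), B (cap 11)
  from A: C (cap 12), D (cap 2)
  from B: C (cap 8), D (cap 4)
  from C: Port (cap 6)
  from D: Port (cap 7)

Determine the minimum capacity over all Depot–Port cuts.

Augment Depot→A→C→Port: bottleneck 6, flow now 6.
Augment Depot→B→D→Port: bottleneck 4, flow now 10.
Augment Depot→B→C→A→D→Port: bottleneck 2, flow now 12. (uses reverse residual edge)
No augmenting path remains; maximum flow = 12.
By max-flow min-cut, the minimum cut capacity equals the max flow.
In the residual graph, reachable from Depot: {Depot, A, B, C}.
Min-cut edges: A→D (2), B→D (4), C→Port (6); capacity 2 + 4 + 6 = 12.

12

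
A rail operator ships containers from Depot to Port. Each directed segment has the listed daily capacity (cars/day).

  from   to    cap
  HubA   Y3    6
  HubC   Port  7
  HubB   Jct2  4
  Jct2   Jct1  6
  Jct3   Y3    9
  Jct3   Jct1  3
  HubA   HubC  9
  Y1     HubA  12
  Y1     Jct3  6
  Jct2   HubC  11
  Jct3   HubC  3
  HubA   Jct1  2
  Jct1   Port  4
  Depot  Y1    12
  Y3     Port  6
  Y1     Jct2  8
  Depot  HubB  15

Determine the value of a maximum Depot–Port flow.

16

Augment Depot→Y1→Jct2→Jct1→Port: bottleneck 4, flow now 4.
Augment Depot→Y1→Jct2→HubC→Port: bottleneck 4, flow now 8.
Augment Depot→Y1→HubA→Y3→Port: bottleneck 4, flow now 12.
Augment Depot→HubB→Jct2→HubC→Port: bottleneck 3, flow now 15.
Augment Depot→HubB→Jct2→Y1→HubA→Y3→Port: bottleneck 1, flow now 16. (uses reverse residual edge)
No augmenting path remains; maximum flow = 16.
In the residual graph, reachable from Depot: {Depot, HubB}.
Min-cut edges: Depot→Y1 (12), HubB→Jct2 (4); capacity 12 + 4 = 16.
This cut is saturated, so no flow can exceed 16.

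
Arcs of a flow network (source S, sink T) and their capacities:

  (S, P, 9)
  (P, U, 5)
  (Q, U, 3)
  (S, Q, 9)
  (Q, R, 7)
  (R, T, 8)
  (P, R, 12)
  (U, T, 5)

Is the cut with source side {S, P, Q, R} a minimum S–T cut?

Given cut capacity: 5 + 3 + 8 = 16.
Augment S→P→R→T: bottleneck 8, flow now 8.
Augment S→P→U→T: bottleneck 1, flow now 9.
Augment S→Q→U→T: bottleneck 3, flow now 12.
Augment S→Q→R→P→U→T: bottleneck 1, flow now 13. (uses reverse residual edge)
No augmenting path remains; maximum flow = 13.
In the residual graph, reachable from S: {S, P, Q, R, U}.
Min-cut edges: R→T (8), U→T (5); capacity 8 + 5 = 13.
Cut capacity 16 exceeds the max flow 13, so it is not minimum.

No — its capacity is 16, but the minimum cut has capacity 13.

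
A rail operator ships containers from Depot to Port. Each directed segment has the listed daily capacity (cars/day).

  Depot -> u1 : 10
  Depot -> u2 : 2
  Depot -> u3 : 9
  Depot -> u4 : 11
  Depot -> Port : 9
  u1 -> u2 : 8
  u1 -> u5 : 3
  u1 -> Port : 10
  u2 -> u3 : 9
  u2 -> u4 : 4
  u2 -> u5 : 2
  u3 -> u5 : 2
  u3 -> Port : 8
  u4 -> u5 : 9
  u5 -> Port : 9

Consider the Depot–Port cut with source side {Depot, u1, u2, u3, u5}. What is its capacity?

51

Edges leaving {Depot, u1, u2, u3, u5}: Depot→u4 (11), Depot→Port (9), u1→Port (10), u2→u4 (4), u3→Port (8), u5→Port (9).
Cut capacity = 11 + 9 + 10 + 4 + 8 + 9 = 51.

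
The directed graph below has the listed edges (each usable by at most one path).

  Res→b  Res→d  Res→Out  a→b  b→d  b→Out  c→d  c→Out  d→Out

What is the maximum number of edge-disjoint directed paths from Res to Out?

3

Assign every edge capacity 1; by Menger, the answer equals the max flow.
Path Res→Out (+1); total 1.
Path Res→b→Out (+1); total 2.
Path Res→d→Out (+1); total 3.
No residual Res→Out path; max flow = 3.
Certifying cut of size 3: {Res→Out, Res→b, Res→d}.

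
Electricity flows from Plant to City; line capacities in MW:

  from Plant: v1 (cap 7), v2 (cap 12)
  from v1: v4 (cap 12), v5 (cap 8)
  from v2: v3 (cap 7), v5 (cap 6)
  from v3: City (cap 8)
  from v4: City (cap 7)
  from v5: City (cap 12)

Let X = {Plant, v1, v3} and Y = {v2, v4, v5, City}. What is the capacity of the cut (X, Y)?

40

Edges leaving {Plant, v1, v3}: Plant→v2 (12), v1→v4 (12), v1→v5 (8), v3→City (8).
Cut capacity = 12 + 12 + 8 + 8 = 40.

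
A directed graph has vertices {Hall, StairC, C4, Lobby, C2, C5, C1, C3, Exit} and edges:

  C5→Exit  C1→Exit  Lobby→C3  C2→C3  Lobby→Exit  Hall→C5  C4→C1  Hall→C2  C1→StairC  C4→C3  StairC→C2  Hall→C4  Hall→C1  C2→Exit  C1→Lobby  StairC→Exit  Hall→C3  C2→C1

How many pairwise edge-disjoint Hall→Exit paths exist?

Assign every edge capacity 1; by Menger, the answer equals the max flow.
Path Hall→C2→Exit (+1); total 1.
Path Hall→C5→Exit (+1); total 2.
Path Hall→C1→Exit (+1); total 3.
Path Hall→C4→C1→StairC→Exit (+1); total 4.
No residual Hall→Exit path; max flow = 4.
Certifying cut of size 4: {Hall→C1, Hall→C2, Hall→C4, Hall→C5}.

4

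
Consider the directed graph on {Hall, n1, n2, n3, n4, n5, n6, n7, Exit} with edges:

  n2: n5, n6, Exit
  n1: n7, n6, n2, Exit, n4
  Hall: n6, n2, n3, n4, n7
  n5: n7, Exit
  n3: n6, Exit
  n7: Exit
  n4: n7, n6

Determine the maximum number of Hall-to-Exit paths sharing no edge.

Assign every edge capacity 1; by Menger, the answer equals the max flow.
Path Hall→n2→Exit (+1); total 1.
Path Hall→n3→Exit (+1); total 2.
Path Hall→n7→Exit (+1); total 3.
No residual Hall→Exit path; max flow = 3.
Certifying cut of size 3: {Hall→n2, Hall→n3, n7→Exit}.

3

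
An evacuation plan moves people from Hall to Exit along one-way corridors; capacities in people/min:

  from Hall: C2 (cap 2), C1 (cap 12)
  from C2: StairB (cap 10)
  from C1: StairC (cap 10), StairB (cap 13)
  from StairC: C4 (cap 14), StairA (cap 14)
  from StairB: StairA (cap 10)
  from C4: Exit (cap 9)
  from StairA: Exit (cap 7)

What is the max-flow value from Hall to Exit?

14

Augment Hall→C2→StairB→StairA→Exit: bottleneck 2, flow now 2.
Augment Hall→C1→StairC→C4→Exit: bottleneck 9, flow now 11.
Augment Hall→C1→StairC→StairA→Exit: bottleneck 1, flow now 12.
Augment Hall→C1→StairB→StairA→Exit: bottleneck 2, flow now 14.
No augmenting path remains; maximum flow = 14.
In the residual graph, reachable from Hall: {Hall}.
Min-cut edges: Hall→C2 (2), Hall→C1 (12); capacity 2 + 12 = 14.
This cut is saturated, so no flow can exceed 14.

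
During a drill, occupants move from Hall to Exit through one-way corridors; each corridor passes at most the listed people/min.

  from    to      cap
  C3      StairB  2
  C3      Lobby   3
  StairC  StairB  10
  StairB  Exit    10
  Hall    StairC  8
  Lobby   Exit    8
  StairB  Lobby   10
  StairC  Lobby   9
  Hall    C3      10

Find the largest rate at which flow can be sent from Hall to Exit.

Augment Hall→C3→Lobby→Exit: bottleneck 3, flow now 3.
Augment Hall→C3→StairB→Exit: bottleneck 2, flow now 5.
Augment Hall→StairC→Lobby→Exit: bottleneck 5, flow now 10.
Augment Hall→StairC→StairB→Exit: bottleneck 3, flow now 13.
No augmenting path remains; maximum flow = 13.
In the residual graph, reachable from Hall: {Hall, C3}.
Min-cut edges: Hall→StairC (8), C3→Lobby (3), C3→StairB (2); capacity 8 + 3 + 2 = 13.
This cut is saturated, so no flow can exceed 13.

13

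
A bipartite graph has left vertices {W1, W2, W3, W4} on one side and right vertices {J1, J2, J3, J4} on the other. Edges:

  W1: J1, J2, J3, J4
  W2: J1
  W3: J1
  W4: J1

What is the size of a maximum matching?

Unit-capacity flow: source→left, listed edges, right→sink; max matching = max flow.
Augmenting path W1→J1 (+1); matched 1.
Augmenting path W2→J1→W1→J2 (+1); matched 2.
No augmenting path remains; maximum matching = 2.
König certificate: {W1, J1} is a vertex cover of size 2 (every listed pair touches it), so no matching can be larger.

2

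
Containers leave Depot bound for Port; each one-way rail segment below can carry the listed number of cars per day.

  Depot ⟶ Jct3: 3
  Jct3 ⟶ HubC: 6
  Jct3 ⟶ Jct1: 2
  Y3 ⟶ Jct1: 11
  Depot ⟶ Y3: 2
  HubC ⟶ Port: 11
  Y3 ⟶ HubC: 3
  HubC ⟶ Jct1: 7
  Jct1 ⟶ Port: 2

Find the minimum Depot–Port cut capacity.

5

Augment Depot→Jct3→Jct1→Port: bottleneck 2, flow now 2.
Augment Depot→Jct3→HubC→Port: bottleneck 1, flow now 3.
Augment Depot→Y3→HubC→Port: bottleneck 2, flow now 5.
No augmenting path remains; maximum flow = 5.
By max-flow min-cut, the minimum cut capacity equals the max flow.
In the residual graph, reachable from Depot: {Depot}.
Min-cut edges: Depot→Jct3 (3), Depot→Y3 (2); capacity 3 + 2 = 5.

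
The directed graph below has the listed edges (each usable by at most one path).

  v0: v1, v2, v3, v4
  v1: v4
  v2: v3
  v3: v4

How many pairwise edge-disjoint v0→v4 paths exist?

Assign every edge capacity 1; by Menger, the answer equals the max flow.
Path v0→v4 (+1); total 1.
Path v0→v1→v4 (+1); total 2.
Path v0→v3→v4 (+1); total 3.
No residual v0→v4 path; max flow = 3.
Certifying cut of size 3: {v0→v1, v0→v4, v3→v4}.

3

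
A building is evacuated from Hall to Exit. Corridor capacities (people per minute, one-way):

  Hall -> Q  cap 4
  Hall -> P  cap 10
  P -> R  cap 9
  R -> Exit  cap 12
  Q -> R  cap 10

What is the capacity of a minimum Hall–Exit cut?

12

Augment Hall→P→R→Exit: bottleneck 9, flow now 9.
Augment Hall→Q→R→Exit: bottleneck 3, flow now 12.
No augmenting path remains; maximum flow = 12.
By max-flow min-cut, the minimum cut capacity equals the max flow.
In the residual graph, reachable from Hall: {Hall, P, Q, R}.
Min-cut edges: R→Exit (12); capacity 12 = 12.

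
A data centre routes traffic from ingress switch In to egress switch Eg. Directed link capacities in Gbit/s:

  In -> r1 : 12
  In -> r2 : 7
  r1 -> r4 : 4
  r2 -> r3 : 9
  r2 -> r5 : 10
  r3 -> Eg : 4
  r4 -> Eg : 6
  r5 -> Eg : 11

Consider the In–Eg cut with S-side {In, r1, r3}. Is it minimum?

Given cut capacity: 7 + 4 + 4 = 15.
Augment In→r1→r4→Eg: bottleneck 4, flow now 4.
Augment In→r2→r3→Eg: bottleneck 4, flow now 8.
Augment In→r2→r5→Eg: bottleneck 3, flow now 11.
No augmenting path remains; maximum flow = 11.
In the residual graph, reachable from In: {In, r1}.
Min-cut edges: In→r2 (7), r1→r4 (4); capacity 7 + 4 = 11.
Cut capacity 15 exceeds the max flow 11, so it is not minimum.

No — its capacity is 15, but the minimum cut has capacity 11.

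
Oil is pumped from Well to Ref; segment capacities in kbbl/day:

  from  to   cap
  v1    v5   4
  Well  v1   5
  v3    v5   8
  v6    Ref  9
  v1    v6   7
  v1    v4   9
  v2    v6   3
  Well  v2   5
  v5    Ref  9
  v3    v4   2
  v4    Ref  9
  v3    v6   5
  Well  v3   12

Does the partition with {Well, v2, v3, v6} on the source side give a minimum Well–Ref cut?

No — its capacity is 24, but the minimum cut has capacity 20.

Given cut capacity: 5 + 2 + 8 + 9 = 24.
Augment Well→v1→v4→Ref: bottleneck 5, flow now 5.
Augment Well→v2→v6→Ref: bottleneck 3, flow now 8.
Augment Well→v3→v4→Ref: bottleneck 2, flow now 10.
Augment Well→v3→v5→Ref: bottleneck 8, flow now 18.
Augment Well→v3→v6→Ref: bottleneck 2, flow now 20.
No augmenting path remains; maximum flow = 20.
In the residual graph, reachable from Well: {Well, v2}.
Min-cut edges: Well→v1 (5), Well→v3 (12), v2→v6 (3); capacity 5 + 12 + 3 = 20.
Cut capacity 24 exceeds the max flow 20, so it is not minimum.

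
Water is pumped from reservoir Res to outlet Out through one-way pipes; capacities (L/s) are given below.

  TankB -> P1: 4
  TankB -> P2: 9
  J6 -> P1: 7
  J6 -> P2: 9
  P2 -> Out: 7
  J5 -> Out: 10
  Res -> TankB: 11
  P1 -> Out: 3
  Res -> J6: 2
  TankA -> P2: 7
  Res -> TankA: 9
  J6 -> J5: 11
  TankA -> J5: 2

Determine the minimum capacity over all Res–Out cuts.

14

Augment Res→J6→J5→Out: bottleneck 2, flow now 2.
Augment Res→TankB→P1→Out: bottleneck 3, flow now 5.
Augment Res→TankB→P2→Out: bottleneck 7, flow now 12.
Augment Res→TankA→J5→Out: bottleneck 2, flow now 14.
No augmenting path remains; maximum flow = 14.
By max-flow min-cut, the minimum cut capacity equals the max flow.
In the residual graph, reachable from Res: {Res, TankB, TankA, P1, P2}.
Min-cut edges: Res→J6 (2), TankA→J5 (2), P1→Out (3), P2→Out (7); capacity 2 + 2 + 3 + 7 = 14.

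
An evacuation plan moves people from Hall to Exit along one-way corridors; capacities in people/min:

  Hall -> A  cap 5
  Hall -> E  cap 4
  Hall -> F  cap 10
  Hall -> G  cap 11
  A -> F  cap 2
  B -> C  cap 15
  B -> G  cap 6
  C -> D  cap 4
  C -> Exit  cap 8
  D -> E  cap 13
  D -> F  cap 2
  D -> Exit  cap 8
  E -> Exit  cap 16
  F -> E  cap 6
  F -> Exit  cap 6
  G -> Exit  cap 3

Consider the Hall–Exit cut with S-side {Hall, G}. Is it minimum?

Given cut capacity: 5 + 4 + 10 + 3 = 22.
Augment Hall→E→Exit: bottleneck 4, flow now 4.
Augment Hall→F→Exit: bottleneck 6, flow now 10.
Augment Hall→G→Exit: bottleneck 3, flow now 13.
Augment Hall→F→E→Exit: bottleneck 4, flow now 17.
Augment Hall→A→F→E→Exit: bottleneck 2, flow now 19.
No augmenting path remains; maximum flow = 19.
In the residual graph, reachable from Hall: {Hall, A, G}.
Min-cut edges: Hall→E (4), Hall→F (10), A→F (2), G→Exit (3); capacity 4 + 10 + 2 + 3 = 19.
Cut capacity 22 exceeds the max flow 19, so it is not minimum.

No — its capacity is 22, but the minimum cut has capacity 19.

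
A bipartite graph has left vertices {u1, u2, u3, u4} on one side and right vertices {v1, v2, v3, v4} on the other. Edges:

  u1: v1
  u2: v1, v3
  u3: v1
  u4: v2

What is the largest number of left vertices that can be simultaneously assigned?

Unit-capacity flow: source→left, listed edges, right→sink; max matching = max flow.
Augmenting path u1→v1 (+1); matched 1.
Augmenting path u2→v3 (+1); matched 2.
Augmenting path u4→v2 (+1); matched 3.
No augmenting path remains; maximum matching = 3.
König certificate: {u2, u4, v1} is a vertex cover of size 3 (every listed pair touches it), so no matching can be larger.

3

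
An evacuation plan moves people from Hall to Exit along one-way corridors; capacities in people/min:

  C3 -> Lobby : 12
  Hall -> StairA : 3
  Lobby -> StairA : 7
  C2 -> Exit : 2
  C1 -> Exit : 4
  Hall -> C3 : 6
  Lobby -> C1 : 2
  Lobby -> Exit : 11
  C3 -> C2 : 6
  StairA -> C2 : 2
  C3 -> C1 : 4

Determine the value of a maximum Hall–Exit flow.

Augment Hall→StairA→C2→Exit: bottleneck 2, flow now 2.
Augment Hall→C3→C1→Exit: bottleneck 4, flow now 6.
Augment Hall→C3→Lobby→Exit: bottleneck 2, flow now 8.
No augmenting path remains; maximum flow = 8.
In the residual graph, reachable from Hall: {Hall, StairA}.
Min-cut edges: Hall→C3 (6), StairA→C2 (2); capacity 6 + 2 = 8.
This cut is saturated, so no flow can exceed 8.

8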